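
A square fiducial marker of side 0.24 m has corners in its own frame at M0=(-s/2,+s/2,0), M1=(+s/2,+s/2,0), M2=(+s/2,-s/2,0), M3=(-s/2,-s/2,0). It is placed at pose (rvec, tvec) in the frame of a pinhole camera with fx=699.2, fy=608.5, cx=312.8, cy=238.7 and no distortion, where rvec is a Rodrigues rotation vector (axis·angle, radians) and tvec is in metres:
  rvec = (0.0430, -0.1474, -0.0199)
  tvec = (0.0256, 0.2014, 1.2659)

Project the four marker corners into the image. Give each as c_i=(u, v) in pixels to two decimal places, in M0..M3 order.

c0=(262.00, 395.98) c1=(392.16, 389.08) c2=(390.63, 276.20) c3=(259.32, 279.96)

Intrinsics K: fx=699.2, fy=608.5, cx=312.8, cy=238.7
Marker side s = 0.24 m; corners in marker frame (Z=0):
  M0 = (-0.1200, +0.1200, 0)
  M1 = (+0.1200, +0.1200, 0)
  M2 = (+0.1200, -0.1200, 0)
  M3 = (-0.1200, -0.1200, 0)
rvec = (0.0430, -0.1474, -0.0199), |rvec| = θ = 0.15483 rad = 8.871°
Rodrigues: sinθ=0.15421, 1−cosθ=0.01196; R = I + sinθ·[k]× + (1−cosθ)·[k]×²:
    [+0.98896 +0.01666 -0.14724]
    [-0.02298 +0.99888 -0.04136]
    [+0.14638 +0.04429 +0.98824]
t = (0.0256, 0.2014, 1.2659) m
M0: Pc = R·M0+t = (-0.09108, +0.32402, +1.25365); u = 699.2·(-0.09108)/1.25365 + 312.8 = 262.0038, v = 608.5·(+0.32402)/1.25365 + 238.7 = 395.9756
M1: Pc = R·M1+t = (+0.14627, +0.31851, +1.28878); u = 699.2·(+0.14627)/1.28878 + 312.8 = 392.1579, v = 608.5·(+0.31851)/1.28878 + 238.7 = 389.0838
M2: Pc = R·M2+t = (+0.14228, +0.07878, +1.27815); u = 699.2·(+0.14228)/1.27815 + 312.8 = 390.6309, v = 608.5·(+0.07878)/1.27815 + 238.7 = 276.2037
M3: Pc = R·M3+t = (-0.09507, +0.08429, +1.24302); u = 699.2·(-0.09507)/1.24302 + 312.8 = 259.3206, v = 608.5·(+0.08429)/1.24302 + 238.7 = 279.9640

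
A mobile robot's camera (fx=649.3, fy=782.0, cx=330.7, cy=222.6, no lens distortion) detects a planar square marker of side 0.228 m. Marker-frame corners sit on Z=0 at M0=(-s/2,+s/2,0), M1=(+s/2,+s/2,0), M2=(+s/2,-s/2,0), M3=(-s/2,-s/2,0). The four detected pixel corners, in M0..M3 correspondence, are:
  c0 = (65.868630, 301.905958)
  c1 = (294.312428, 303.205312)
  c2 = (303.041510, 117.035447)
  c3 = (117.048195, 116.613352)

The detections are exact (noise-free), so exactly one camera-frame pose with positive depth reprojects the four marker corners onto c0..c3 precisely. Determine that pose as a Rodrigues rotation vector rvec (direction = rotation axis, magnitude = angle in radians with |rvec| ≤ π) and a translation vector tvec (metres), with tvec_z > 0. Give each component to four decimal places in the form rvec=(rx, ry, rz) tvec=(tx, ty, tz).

rvec=(-0.7061, 0.0102, 0.0076) tvec=(-0.1489, -0.0207, 0.7202)

Intrinsics K: fx=649.3, fy=782.0, cx=330.7, cy=222.6
Marker side s = 0.228 m; corners in marker frame (Z=0):
  M0 = (-0.1140, +0.1140, 0)
  M1 = (+0.1140, +0.1140, 0)
  M2 = (+0.1140, -0.1140, 0)
  M3 = (-0.1140, -0.1140, 0)
Detected image corners:
  c0 = (65.868630, 301.905958) px
  c1 = (294.312428, 303.205312) px
  c2 = (303.041510, 117.035447) px
  c3 = (117.048195, 116.613352) px
Planar DLT: solve 8×8 A·h = b for H (H[2,2]=1):
  H  [+896.06584 -307.28933 +196.41050]
  H  [+0.10902 +625.69872 +200.15174]
  H  [-0.01654 -0.90089 +1.00000]
B = K⁻¹H; ‖b₁‖=1.388581, ‖b₂‖=1.388581; λ = 2/(‖b₁‖+‖b₂‖) = 0.720160, sign → tz>0 ⇒ λ=+0.720160
r₁ = λ·B[:,0] = (+0.99992,+0.00349,-0.01191); r₂ = λ·B[:,1] = (-0.01039,+0.76090,-0.64879)
r₃ = r₁×r₂ = (+0.00680,+0.64886,+0.76088); SVD([r₁ r₂ r₃]) → R = UVᵀ:
  R  [+0.99992 -0.01039 +0.00680]
  R  [+0.00349 +0.76090 +0.64886]
  R  [-0.01191 -0.64879 +0.76088]
t = (-0.14894, -0.02067, +0.72016) m
tr R = 2.521699; θ = arccos((tr R − 1)/2) = 0.706175 rad = 40.461°
axis k = ((R−Rᵀ)₃₂, (R−Rᵀ)₁₃, (R−Rᵀ)₂₁) / (2 sinθ) = (-0.999839, +0.014417, +0.010692)
rvec = θ·k = (-0.706062, +0.010181, +0.007551)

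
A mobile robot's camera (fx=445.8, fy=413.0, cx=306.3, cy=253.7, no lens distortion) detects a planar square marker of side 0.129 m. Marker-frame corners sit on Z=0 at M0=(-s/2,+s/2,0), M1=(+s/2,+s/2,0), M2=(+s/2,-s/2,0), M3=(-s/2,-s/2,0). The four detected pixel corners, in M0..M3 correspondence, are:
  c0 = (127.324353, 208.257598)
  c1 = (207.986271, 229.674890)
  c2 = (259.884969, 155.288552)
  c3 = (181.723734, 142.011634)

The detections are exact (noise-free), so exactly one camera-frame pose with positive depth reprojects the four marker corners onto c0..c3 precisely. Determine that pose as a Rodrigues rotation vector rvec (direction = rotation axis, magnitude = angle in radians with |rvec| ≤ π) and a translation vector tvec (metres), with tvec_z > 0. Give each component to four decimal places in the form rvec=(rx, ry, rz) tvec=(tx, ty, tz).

rvec=(-0.5114, 0.3443, 0.3648) tvec=(-0.1424, -0.0982, 0.5636)

Intrinsics K: fx=445.8, fy=413.0, cx=306.3, cy=253.7
Marker side s = 0.129 m; corners in marker frame (Z=0):
  M0 = (-0.0645, +0.0645, 0)
  M1 = (+0.0645, +0.0645, 0)
  M2 = (+0.0645, -0.0645, 0)
  M3 = (-0.0645, -0.0645, 0)
Detected image corners:
  c0 = (127.324353, 208.257598) px
  c1 = (207.986271, 229.674890) px
  c2 = (259.884969, 155.288552) px
  c3 = (181.723734, 142.011634) px
Planar DLT: solve 8×8 A·h = b for H (H[2,2]=1):
  H  [+475.57432 -553.28023 +193.63233]
  H  [+0.92075 +410.35720 +181.76202]
  H  [-0.71856 -0.72503 +1.00000]
B = K⁻¹H; ‖b₁‖=1.774342, ‖b₂‖=1.774342; λ = 2/(‖b₁‖+‖b₂‖) = 0.563589, sign → tz>0 ⇒ λ=+0.563589
r₁ = λ·B[:,0] = (+0.87948,+0.25003,-0.40497); r₂ = λ·B[:,1] = (-0.41871,+0.81099,-0.40862)
r₃ = r₁×r₂ = (+0.22626,+0.52894,+0.81794); SVD([r₁ r₂ r₃]) → R = UVᵀ:
  R  [+0.87948 -0.41871 +0.22626]
  R  [+0.25003 +0.81099 +0.52894]
  R  [-0.40497 -0.40862 +0.81794]
t = (-0.14244, -0.09817, +0.56359) m
tr R = 2.508412; θ = arccos((tr R − 1)/2) = 0.716352 rad = 41.044°
axis k = ((R−Rᵀ)₃₂, (R−Rᵀ)₁₃, (R−Rᵀ)₂₁) / (2 sinθ) = (-0.713910, +0.480659, +0.509214)
rvec = θ·k = (-0.511411, +0.344321, +0.364777)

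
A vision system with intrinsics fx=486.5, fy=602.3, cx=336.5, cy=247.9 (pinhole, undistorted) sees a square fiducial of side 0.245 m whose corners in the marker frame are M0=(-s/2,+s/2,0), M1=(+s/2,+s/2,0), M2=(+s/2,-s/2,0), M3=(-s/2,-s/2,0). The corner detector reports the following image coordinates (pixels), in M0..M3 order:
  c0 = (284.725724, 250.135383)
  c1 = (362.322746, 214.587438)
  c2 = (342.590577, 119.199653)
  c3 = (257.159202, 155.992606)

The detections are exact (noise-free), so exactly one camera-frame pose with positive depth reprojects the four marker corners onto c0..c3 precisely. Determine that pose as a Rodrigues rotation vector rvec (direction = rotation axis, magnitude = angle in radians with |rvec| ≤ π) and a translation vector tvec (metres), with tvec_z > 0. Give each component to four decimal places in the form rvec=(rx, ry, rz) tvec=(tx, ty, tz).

Intrinsics K: fx=486.5, fy=602.3, cx=336.5, cy=247.9
Marker side s = 0.245 m; corners in marker frame (Z=0):
  M0 = (-0.1225, +0.1225, 0)
  M1 = (+0.1225, +0.1225, 0)
  M2 = (+0.1225, -0.1225, 0)
  M3 = (-0.1225, -0.1225, 0)
Detected image corners:
  c0 = (284.725724, 250.135383) px
  c1 = (362.322746, 214.587438) px
  c2 = (342.590577, 119.199653) px
  c3 = (257.159202, 155.992606) px
Planar DLT: solve 8×8 A·h = b for H (H[2,2]=1):
  H  [+358.96157 +210.80952 +312.66343]
  H  [-131.51496 +454.74521 +186.91835]
  H  [+0.08652 +0.36718 +1.00000]
B = K⁻¹H; ‖b₁‖=0.729155, ‖b₂‖=0.729155; λ = 2/(‖b₁‖+‖b₂‖) = 1.371450, sign → tz>0 ⇒ λ=+1.371450
r₁ = λ·B[:,0] = (+0.92984,-0.34830,+0.11866); r₂ = λ·B[:,1] = (+0.24597,+0.82820,+0.50357)
r₃ = r₁×r₂ = (-0.27367,-0.43906,+0.85576); SVD([r₁ r₂ r₃]) → R = UVᵀ:
  R  [+0.92984 +0.24597 -0.27367]
  R  [-0.34830 +0.82820 -0.43906]
  R  [+0.11866 +0.50357 +0.85576]
t = (-0.06720, -0.13886, +1.37145) m
tr R = 2.613804; θ = arccos((tr R − 1)/2) = 0.631908 rad = 36.206°
axis k = ((R−Rᵀ)₃₂, (R−Rᵀ)₁₃, (R−Rᵀ)₂₁) / (2 sinθ) = (+0.797913, -0.332105, -0.503033)
rvec = θ·k = (+0.504208, -0.209860, -0.317871)

rvec=(0.5042, -0.2099, -0.3179) tvec=(-0.0672, -0.1389, 1.3715)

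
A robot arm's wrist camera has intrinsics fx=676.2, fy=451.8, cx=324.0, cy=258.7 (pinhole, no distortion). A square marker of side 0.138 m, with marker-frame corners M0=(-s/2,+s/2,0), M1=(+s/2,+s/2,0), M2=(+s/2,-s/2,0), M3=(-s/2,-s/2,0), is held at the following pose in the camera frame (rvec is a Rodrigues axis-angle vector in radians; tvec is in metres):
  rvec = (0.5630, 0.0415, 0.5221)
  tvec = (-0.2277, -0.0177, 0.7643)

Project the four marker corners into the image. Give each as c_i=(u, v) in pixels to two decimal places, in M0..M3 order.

c0=(51.58, 257.90) c1=(156.86, 295.24) c2=(199.06, 237.82) c3=(84.15, 195.64)

Intrinsics K: fx=676.2, fy=451.8, cx=324.0, cy=258.7
Marker side s = 0.138 m; corners in marker frame (Z=0):
  M0 = (-0.0690, +0.0690, 0)
  M1 = (+0.0690, +0.0690, 0)
  M2 = (+0.0690, -0.0690, 0)
  M3 = (-0.0690, -0.0690, 0)
rvec = (0.5630, 0.0415, 0.5221), |rvec| = θ = 0.76895 rad = 44.057°
Rodrigues: sinθ=0.69538, 1−cosθ=0.28136; R = I + sinθ·[k]× + (1−cosθ)·[k]×²:
    [+0.86947 -0.46103 +0.17740]
    [+0.48327 +0.71946 -0.49883]
    [+0.10234 +0.51945 +0.84835]
t = (-0.2277, -0.0177, 0.7643) m
M0: Pc = R·M0+t = (-0.31950, -0.00140, +0.79308); u = 676.2·(-0.31950)/0.79308 + 324.0 = 51.5824, v = 451.8·(-0.00140)/0.79308 + 258.7 = 257.9010
M1: Pc = R·M1+t = (-0.19952, +0.06529, +0.80720); u = 676.2·(-0.19952)/0.80720 + 324.0 = 156.8626, v = 451.8·(+0.06529)/0.80720 + 258.7 = 295.2425
M2: Pc = R·M2+t = (-0.13590, -0.03400, +0.73552); u = 676.2·(-0.13590)/0.73552 + 324.0 = 199.0646, v = 451.8·(-0.03400)/0.73552 + 258.7 = 237.8167
M3: Pc = R·M3+t = (-0.25588, -0.10069, +0.72140); u = 676.2·(-0.25588)/0.72140 + 324.0 = 84.1491, v = 451.8·(-0.10069)/0.72140 + 258.7 = 195.6404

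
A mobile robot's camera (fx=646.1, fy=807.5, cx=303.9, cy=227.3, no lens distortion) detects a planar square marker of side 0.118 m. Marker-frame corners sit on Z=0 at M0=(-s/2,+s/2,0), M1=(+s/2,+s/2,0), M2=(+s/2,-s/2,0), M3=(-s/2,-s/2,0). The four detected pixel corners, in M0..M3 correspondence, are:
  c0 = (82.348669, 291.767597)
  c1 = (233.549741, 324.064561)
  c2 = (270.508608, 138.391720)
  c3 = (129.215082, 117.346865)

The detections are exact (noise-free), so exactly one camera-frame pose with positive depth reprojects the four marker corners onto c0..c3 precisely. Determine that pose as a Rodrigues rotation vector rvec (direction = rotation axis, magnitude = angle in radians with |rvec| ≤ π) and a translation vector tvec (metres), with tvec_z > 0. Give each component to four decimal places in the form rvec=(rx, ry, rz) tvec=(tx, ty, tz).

rvec=(-0.3651, 0.1812, 0.1752) tvec=(-0.0945, -0.0081, 0.4848)

Intrinsics K: fx=646.1, fy=807.5, cx=303.9, cy=227.3
Marker side s = 0.118 m; corners in marker frame (Z=0):
  M0 = (-0.0590, +0.0590, 0)
  M1 = (+0.0590, +0.0590, 0)
  M2 = (+0.0590, -0.0590, 0)
  M3 = (-0.0590, -0.0590, 0)
Detected image corners:
  c0 = (82.348669, 291.767597) px
  c1 = (233.549741, 324.064561) px
  c2 = (270.508608, 138.391720) px
  c3 = (129.215082, 117.346865) px
Planar DLT: solve 8×8 A·h = b for H (H[2,2]=1):
  H  [+1161.36085 -480.82604 +177.92656]
  H  [+131.14060 +1372.89464 +213.85865]
  H  [-0.42647 -0.69633 +1.00000]
B = K⁻¹H; ‖b₁‖=2.062527, ‖b₂‖=2.062527; λ = 2/(‖b₁‖+‖b₂‖) = 0.484842, sign → tz>0 ⇒ λ=+0.484842
r₁ = λ·B[:,0] = (+0.96876,+0.13694,-0.20677); r₂ = λ·B[:,1] = (-0.20202,+0.91935,-0.33761)
r₃ = r₁×r₂ = (+0.14386,+0.36884,+0.91829); SVD([r₁ r₂ r₃]) → R = UVᵀ:
  R  [+0.96876 -0.20202 +0.14386]
  R  [+0.13694 +0.91935 +0.36884]
  R  [-0.20677 -0.33761 +0.91829]
t = (-0.09453, -0.00807, +0.48484) m
tr R = 2.806403; θ = arccos((tr R − 1)/2) = 0.443625 rad = 25.418°
axis k = ((R−Rᵀ)₃₂, (R−Rᵀ)₁₃, (R−Rᵀ)₂₁) / (2 sinθ) = (-0.822950, +0.408458, +0.394862)
rvec = θ·k = (-0.365081, +0.181202, +0.175171)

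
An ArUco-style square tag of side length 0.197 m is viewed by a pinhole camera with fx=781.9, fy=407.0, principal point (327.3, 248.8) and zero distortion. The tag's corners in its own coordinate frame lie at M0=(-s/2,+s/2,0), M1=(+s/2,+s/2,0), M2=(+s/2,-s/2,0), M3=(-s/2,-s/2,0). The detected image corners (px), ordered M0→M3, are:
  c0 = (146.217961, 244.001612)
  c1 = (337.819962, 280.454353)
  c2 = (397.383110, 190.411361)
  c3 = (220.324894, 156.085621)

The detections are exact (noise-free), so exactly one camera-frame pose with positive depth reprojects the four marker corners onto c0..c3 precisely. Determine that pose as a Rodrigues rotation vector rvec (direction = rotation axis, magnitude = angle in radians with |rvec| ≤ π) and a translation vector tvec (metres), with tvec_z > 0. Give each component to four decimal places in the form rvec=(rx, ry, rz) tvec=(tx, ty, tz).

rvec=(-0.3029, -0.0803, 0.3453) tvec=(-0.0506, -0.0632, 0.7867)

Intrinsics K: fx=781.9, fy=407.0, cx=327.3, cy=248.8
Marker side s = 0.197 m; corners in marker frame (Z=0):
  M0 = (-0.0985, +0.0985, 0)
  M1 = (+0.0985, +0.0985, 0)
  M2 = (+0.0985, -0.0985, 0)
  M3 = (-0.0985, -0.0985, 0)
Detected image corners:
  c0 = (146.217961, 244.001612) px
  c1 = (337.819962, 280.454353) px
  c2 = (397.383110, 190.411361) px
  c3 = (220.324894, 156.085621) px
Planar DLT: solve 8×8 A·h = b for H (H[2,2]=1):
  H  [+943.40891 -446.14662 +277.01634]
  H  [+186.65611 +367.10206 +216.09361]
  H  [+0.03317 -0.38849 +1.00000]
B = K⁻¹H; ‖b₁‖=1.271108, ‖b₂‖=1.271108; λ = 2/(‖b₁‖+‖b₂‖) = 0.786715, sign → tz>0 ⇒ λ=+0.786715
r₁ = λ·B[:,0] = (+0.93830,+0.34485,+0.02609); r₂ = λ·B[:,1] = (-0.32096,+0.89642,-0.30563)
r₃ = r₁×r₂ = (-0.12879,+0.27839,+0.95179); SVD([r₁ r₂ r₃]) → R = UVᵀ:
  R  [+0.93830 -0.32096 -0.12879]
  R  [+0.34485 +0.89642 +0.27839]
  R  [+0.02609 -0.30563 +0.95179]
t = (-0.05059, -0.06322, +0.78671) m
tr R = 2.786514; θ = arccos((tr R − 1)/2) = 0.466258 rad = 26.715°
axis k = ((R−Rᵀ)₃₂, (R−Rᵀ)₁₃, (R−Rᵀ)₂₁) / (2 sinθ) = (-0.649567, -0.172262, +0.740533)
rvec = θ·k = (-0.302866, -0.080318, +0.345279)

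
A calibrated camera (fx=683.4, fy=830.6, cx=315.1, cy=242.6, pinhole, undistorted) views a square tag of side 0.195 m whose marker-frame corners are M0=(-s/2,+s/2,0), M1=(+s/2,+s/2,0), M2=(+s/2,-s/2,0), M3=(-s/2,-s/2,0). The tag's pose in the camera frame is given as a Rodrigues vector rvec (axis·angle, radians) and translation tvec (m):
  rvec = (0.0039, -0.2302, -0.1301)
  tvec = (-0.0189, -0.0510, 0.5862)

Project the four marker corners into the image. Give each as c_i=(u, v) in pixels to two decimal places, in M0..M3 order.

c0=(193.70, 328.12) c1=(413.33, 287.65) c2=(385.77, 23.14) c3=(162.54, 43.01)

Intrinsics K: fx=683.4, fy=830.6, cx=315.1, cy=242.6
Marker side s = 0.195 m; corners in marker frame (Z=0):
  M0 = (-0.0975, +0.0975, 0)
  M1 = (+0.0975, +0.0975, 0)
  M2 = (+0.0975, -0.0975, 0)
  M3 = (-0.0975, -0.0975, 0)
rvec = (0.0039, -0.2302, -0.1301), |rvec| = θ = 0.26445 rad = 15.152°
Rodrigues: sinθ=0.26138, 1−cosθ=0.03476; R = I + sinθ·[k]× + (1−cosθ)·[k]×²:
    [+0.96524 +0.12814 -0.22778]
    [-0.12904 +0.99158 +0.01103]
    [+0.22727 +0.01874 +0.97365]
t = (-0.0189, -0.0510, 0.5862) m
M0: Pc = R·M0+t = (-0.10052, +0.05826, +0.56587); u = 683.4·(-0.10052)/0.56587 + 315.1 = 193.7049, v = 830.6·(+0.05826)/0.56587 + 242.6 = 328.1157
M1: Pc = R·M1+t = (+0.08771, +0.03310, +0.61019); u = 683.4·(+0.08771)/0.61019 + 315.1 = 413.3286, v = 830.6·(+0.03310)/0.61019 + 242.6 = 287.6537
M2: Pc = R·M2+t = (+0.06272, -0.16026, +0.60653); u = 683.4·(+0.06272)/0.60653 + 315.1 = 385.7658, v = 830.6·(-0.16026)/0.60653 + 242.6 = 23.1361
M3: Pc = R·M3+t = (-0.12551, -0.13510, +0.56221); u = 683.4·(-0.12551)/0.56221 + 315.1 = 162.5418, v = 830.6·(-0.13510)/0.56221 + 242.6 = 43.0096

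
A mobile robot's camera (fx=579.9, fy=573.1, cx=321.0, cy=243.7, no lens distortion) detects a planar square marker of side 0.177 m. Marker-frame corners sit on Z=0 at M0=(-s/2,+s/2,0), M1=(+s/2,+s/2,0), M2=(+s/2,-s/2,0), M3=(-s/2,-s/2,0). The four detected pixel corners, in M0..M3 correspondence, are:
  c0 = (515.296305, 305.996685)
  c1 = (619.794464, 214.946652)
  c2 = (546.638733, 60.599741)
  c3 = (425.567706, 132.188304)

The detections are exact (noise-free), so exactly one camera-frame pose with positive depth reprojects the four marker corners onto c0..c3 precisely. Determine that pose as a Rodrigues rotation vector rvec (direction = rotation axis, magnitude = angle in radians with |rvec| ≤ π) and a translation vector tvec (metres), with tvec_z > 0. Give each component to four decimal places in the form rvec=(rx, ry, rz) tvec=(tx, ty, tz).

rvec=(0.0193, -0.4808, -0.5291) tvec=(0.1989, -0.0633, 0.5473)

Intrinsics K: fx=579.9, fy=573.1, cx=321.0, cy=243.7
Marker side s = 0.177 m; corners in marker frame (Z=0):
  M0 = (-0.0885, +0.0885, 0)
  M1 = (+0.0885, +0.0885, 0)
  M2 = (+0.0885, -0.0885, 0)
  M3 = (-0.0885, -0.0885, 0)
Detected image corners:
  c0 = (515.296305, 305.996685) px
  c1 = (619.794464, 214.946652) px
  c2 = (546.638733, 60.599741) px
  c3 = (425.567706, 132.188304) px
Planar DLT: solve 8×8 A·h = b for H (H[2,2]=1):
  H  [+1055.76652 +591.17588 +531.71852]
  H  [-318.54787 +968.62099 +177.41825]
  H  [+0.79651 +0.25502 +1.00000]
B = K⁻¹H; ‖b₁‖=1.827071, ‖b₂‖=1.827071; λ = 2/(‖b₁‖+‖b₂‖) = 0.547324, sign → tz>0 ⇒ λ=+0.547324
r₁ = λ·B[:,0] = (+0.75514,-0.48960,+0.43595); r₂ = λ·B[:,1] = (+0.48070,+0.86570,+0.13958)
r₃ = r₁×r₂ = (-0.44574,+0.10416,+0.88908); SVD([r₁ r₂ r₃]) → R = UVᵀ:
  R  [+0.75514 +0.48070 -0.44574]
  R  [-0.48960 +0.86570 +0.10416]
  R  [+0.43595 +0.13958 +0.88908]
t = (+0.19888, -0.06330, +0.54732) m
tr R = 2.509925; θ = arccos((tr R − 1)/2) = 0.715199 rad = 40.978°
axis k = ((R−Rᵀ)₃₂, (R−Rᵀ)₁₃, (R−Rᵀ)₂₁) / (2 sinθ) = (+0.027004, -0.672259, -0.739823)
rvec = θ·k = (+0.019314, -0.480799, -0.529121)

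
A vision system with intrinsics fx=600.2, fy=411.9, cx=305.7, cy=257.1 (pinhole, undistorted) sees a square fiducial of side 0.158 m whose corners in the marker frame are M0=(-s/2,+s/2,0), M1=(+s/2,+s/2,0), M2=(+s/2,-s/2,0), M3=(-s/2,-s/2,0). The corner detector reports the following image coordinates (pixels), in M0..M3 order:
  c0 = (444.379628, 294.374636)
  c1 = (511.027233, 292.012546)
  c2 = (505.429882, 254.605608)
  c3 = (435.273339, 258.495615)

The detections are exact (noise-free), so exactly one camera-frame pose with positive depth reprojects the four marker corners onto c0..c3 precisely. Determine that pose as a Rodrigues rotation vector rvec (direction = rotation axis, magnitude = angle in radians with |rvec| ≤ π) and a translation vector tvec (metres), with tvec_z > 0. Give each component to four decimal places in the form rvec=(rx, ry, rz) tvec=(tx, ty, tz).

Intrinsics K: fx=600.2, fy=411.9, cx=305.7, cy=257.1
Marker side s = 0.158 m; corners in marker frame (Z=0):
  M0 = (-0.0790, +0.0790, 0)
  M1 = (+0.0790, +0.0790, 0)
  M2 = (+0.0790, -0.0790, 0)
  M3 = (-0.0790, -0.0790, 0)
Detected image corners:
  c0 = (444.379628, 294.374636) px
  c1 = (511.027233, 292.012546) px
  c2 = (505.429882, 254.605608) px
  c3 = (435.273339, 258.495615) px
Planar DLT: solve 8×8 A·h = b for H (H[2,2]=1):
  H  [+321.66530 +212.56599 +473.49670]
  H  [-83.98889 +327.98734 +275.40735]
  H  [-0.23406 +0.34983 +1.00000]
B = K⁻¹H; ‖b₁‖=0.698100, ‖b₂‖=0.698100; λ = 2/(‖b₁‖+‖b₂‖) = 1.432460, sign → tz>0 ⇒ λ=+1.432460
r₁ = λ·B[:,0] = (+0.93847,-0.08281,-0.33529); r₂ = λ·B[:,1] = (+0.25208,+0.82785,+0.50112)
r₃ = r₁×r₂ = (+0.23607,-0.55481,+0.79779); SVD([r₁ r₂ r₃]) → R = UVᵀ:
  R  [+0.93847 +0.25208 +0.23607]
  R  [-0.08281 +0.82785 -0.55481]
  R  [-0.33529 +0.50112 +0.79779]
t = (+0.40047, +0.06367, +1.43246) m
tr R = 2.564103; θ = arccos((tr R − 1)/2) = 0.672845 rad = 38.551°
axis k = ((R−Rᵀ)₃₂, (R−Rᵀ)₁₃, (R−Rᵀ)₂₁) / (2 sinθ) = (+0.847163, +0.458394, -0.268680)
rvec = θ·k = (+0.570010, +0.308428, -0.180780)

rvec=(0.5700, 0.3084, -0.1808) tvec=(0.4005, 0.0637, 1.4325)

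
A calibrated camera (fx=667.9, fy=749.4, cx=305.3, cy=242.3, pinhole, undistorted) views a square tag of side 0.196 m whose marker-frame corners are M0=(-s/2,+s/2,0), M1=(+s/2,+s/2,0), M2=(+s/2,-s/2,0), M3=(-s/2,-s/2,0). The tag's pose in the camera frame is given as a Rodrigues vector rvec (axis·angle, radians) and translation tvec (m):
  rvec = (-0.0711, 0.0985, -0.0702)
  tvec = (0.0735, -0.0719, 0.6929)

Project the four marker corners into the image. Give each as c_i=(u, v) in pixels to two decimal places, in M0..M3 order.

Intrinsics K: fx=667.9, fy=749.4, cx=305.3, cy=242.3
Marker side s = 0.196 m; corners in marker frame (Z=0):
  M0 = (-0.0980, +0.0980, 0)
  M1 = (+0.0980, +0.0980, 0)
  M2 = (+0.0980, -0.0980, 0)
  M3 = (-0.0980, -0.0980, 0)
rvec = (-0.0711, 0.0985, -0.0702), |rvec| = θ = 0.14031 rad = 8.039°
Rodrigues: sinθ=0.13985, 1−cosθ=0.00983; R = I + sinθ·[k]× + (1−cosθ)·[k]×²:
    [+0.99270 +0.06647 +0.10067]
    [-0.07347 +0.99502 +0.06742]
    [-0.09569 -0.07432 +0.99263]
t = (0.0735, -0.0719, 0.6929) m
M0: Pc = R·M0+t = (-0.01727, +0.03281, +0.69499); u = 667.9·(-0.01727)/0.69499 + 305.3 = 288.7034, v = 749.4·(+0.03281)/0.69499 + 242.3 = 277.6798
M1: Pc = R·M1+t = (+0.17730, +0.01841, +0.67624); u = 667.9·(+0.17730)/0.67624 + 305.3 = 480.4122, v = 749.4·(+0.01841)/0.67624 + 242.3 = 262.7039
M2: Pc = R·M2+t = (+0.16427, -0.17661, +0.69081); u = 667.9·(+0.16427)/0.69081 + 305.3 = 464.1229, v = 749.4·(-0.17661)/0.69081 + 242.3 = 50.7086
M3: Pc = R·M3+t = (-0.03030, -0.16221, +0.70956); u = 667.9·(-0.03030)/0.70956 + 305.3 = 276.7802, v = 749.4·(-0.16221)/0.70956 + 242.3 = 70.9803

c0=(288.70, 277.68) c1=(480.41, 262.70) c2=(464.12, 50.71) c3=(276.78, 70.98)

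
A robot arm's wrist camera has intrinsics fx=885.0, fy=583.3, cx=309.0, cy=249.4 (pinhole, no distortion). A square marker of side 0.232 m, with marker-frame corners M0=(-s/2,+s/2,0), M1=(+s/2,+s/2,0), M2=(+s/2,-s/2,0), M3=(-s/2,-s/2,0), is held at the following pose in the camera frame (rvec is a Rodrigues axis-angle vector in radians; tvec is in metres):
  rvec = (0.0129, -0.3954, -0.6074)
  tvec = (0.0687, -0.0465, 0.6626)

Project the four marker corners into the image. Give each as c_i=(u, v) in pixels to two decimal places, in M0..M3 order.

c0=(373.06, 353.76) c1=(579.50, 236.65) c2=(426.30, 74.48) c3=(188.87, 175.06)

Intrinsics K: fx=885.0, fy=583.3, cx=309.0, cy=249.4
Marker side s = 0.232 m; corners in marker frame (Z=0):
  M0 = (-0.1160, +0.1160, 0)
  M1 = (+0.1160, +0.1160, 0)
  M2 = (+0.1160, -0.1160, 0)
  M3 = (-0.1160, -0.1160, 0)
rvec = (0.0129, -0.3954, -0.6074), |rvec| = θ = 0.72487 rad = 41.532°
Rodrigues: sinθ=0.66304, 1−cosθ=0.25142; R = I + sinθ·[k]× + (1−cosθ)·[k]×²:
    [+0.74866 +0.55315 -0.36542]
    [-0.55803 +0.82339 +0.10312]
    [+0.35792 +0.12672 +0.92511]
t = (0.0687, -0.0465, 0.6626) m
M0: Pc = R·M0+t = (+0.04602, +0.11374, +0.63578); u = 885.0·(+0.04602)/0.63578 + 309.0 = 373.0597, v = 583.3·(+0.11374)/0.63578 + 249.4 = 353.7556
M1: Pc = R·M1+t = (+0.21971, -0.01572, +0.71882); u = 885.0·(+0.21971)/0.71882 + 309.0 = 579.5042, v = 583.3·(-0.01572)/0.71882 + 249.4 = 236.6453
M2: Pc = R·M2+t = (+0.09138, -0.20674, +0.68942); u = 885.0·(+0.09138)/0.68942 + 309.0 = 426.3031, v = 583.3·(-0.20674)/0.68942 + 249.4 = 74.4789
M3: Pc = R·M3+t = (-0.08231, -0.07728, +0.60638); u = 885.0·(-0.08231)/0.60638 + 309.0 = 188.8706, v = 583.3·(-0.07728)/0.60638 + 249.4 = 175.0598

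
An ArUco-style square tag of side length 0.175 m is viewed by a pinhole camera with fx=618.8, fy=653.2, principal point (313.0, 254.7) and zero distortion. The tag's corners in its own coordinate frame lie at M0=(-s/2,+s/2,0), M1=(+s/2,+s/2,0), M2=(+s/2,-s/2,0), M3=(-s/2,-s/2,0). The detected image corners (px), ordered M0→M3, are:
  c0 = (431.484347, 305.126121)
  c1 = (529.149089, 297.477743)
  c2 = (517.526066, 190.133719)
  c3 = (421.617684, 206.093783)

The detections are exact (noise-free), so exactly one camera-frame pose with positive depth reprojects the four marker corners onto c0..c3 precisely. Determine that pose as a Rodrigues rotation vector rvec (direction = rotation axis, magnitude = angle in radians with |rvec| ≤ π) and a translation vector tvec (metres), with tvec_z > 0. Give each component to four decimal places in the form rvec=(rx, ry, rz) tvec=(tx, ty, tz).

Intrinsics K: fx=618.8, fy=653.2, cx=313.0, cy=254.7
Marker side s = 0.175 m; corners in marker frame (Z=0):
  M0 = (-0.0875, +0.0875, 0)
  M1 = (+0.0875, +0.0875, 0)
  M2 = (+0.0875, -0.0875, 0)
  M3 = (-0.0875, -0.0875, 0)
Detected image corners:
  c0 = (431.484347, 305.126121) px
  c1 = (529.149089, 297.477743) px
  c2 = (517.526066, 190.133719) px
  c3 = (421.617684, 206.093783) px
Planar DLT: solve 8×8 A·h = b for H (H[2,2]=1):
  H  [+331.61455 +36.52684 +472.94571]
  H  [-183.97950 +575.70871 +249.71414]
  H  [-0.46622 -0.05194 +1.00000]
B = K⁻¹H; ‖b₁‖=0.907133, ‖b₂‖=0.907133; λ = 2/(‖b₁‖+‖b₂‖) = 1.102375, sign → tz>0 ⇒ λ=+1.102375
r₁ = λ·B[:,0] = (+0.85073,-0.11009,-0.51395); r₂ = λ·B[:,1] = (+0.09403,+0.99392,-0.05725)
r₃ = r₁×r₂ = (+0.51713,+0.00038,+0.85591); SVD([r₁ r₂ r₃]) → R = UVᵀ:
  R  [+0.85073 +0.09403 +0.51713]
  R  [-0.11009 +0.99392 +0.00038]
  R  [-0.51395 -0.05725 +0.85591]
t = (+0.28494, -0.00841, +1.10237) m
tr R = 2.700556; θ = arccos((tr R − 1)/2) = 0.554283 rad = 31.758°
axis k = ((R−Rᵀ)₃₂, (R−Rᵀ)₁₃, (R−Rᵀ)₂₁) / (2 sinθ) = (-0.054752, +0.979490, -0.193910)
rvec = θ·k = (-0.030348, +0.542915, -0.107481)

rvec=(-0.0303, 0.5429, -0.1075) tvec=(0.2849, -0.0084, 1.1024)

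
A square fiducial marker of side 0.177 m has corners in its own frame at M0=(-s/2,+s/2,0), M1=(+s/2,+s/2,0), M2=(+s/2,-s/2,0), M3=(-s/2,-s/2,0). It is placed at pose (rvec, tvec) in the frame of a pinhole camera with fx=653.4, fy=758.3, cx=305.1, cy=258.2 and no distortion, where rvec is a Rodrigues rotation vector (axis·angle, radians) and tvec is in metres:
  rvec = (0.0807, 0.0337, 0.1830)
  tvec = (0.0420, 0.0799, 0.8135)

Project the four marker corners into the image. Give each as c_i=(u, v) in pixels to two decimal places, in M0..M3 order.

c0=(256.73, 396.78) c1=(395.31, 427.58) c2=(422.91, 267.04) c3=(281.65, 236.59)

Intrinsics K: fx=653.4, fy=758.3, cx=305.1, cy=258.2
Marker side s = 0.177 m; corners in marker frame (Z=0):
  M0 = (-0.0885, +0.0885, 0)
  M1 = (+0.0885, +0.0885, 0)
  M2 = (+0.0885, -0.0885, 0)
  M3 = (-0.0885, -0.0885, 0)
rvec = (0.0807, 0.0337, 0.1830), |rvec| = θ = 0.20282 rad = 11.621°
Rodrigues: sinθ=0.20144, 1−cosθ=0.02050; R = I + sinθ·[k]× + (1−cosθ)·[k]×²:
    [+0.98275 -0.18039 +0.04083]
    [+0.18310 +0.98007 -0.07707]
    [-0.02611 +0.08322 +0.99619]
t = (0.0420, 0.0799, 0.8135) m
M0: Pc = R·M0+t = (-0.06094, +0.15043, +0.82318); u = 653.4·(-0.06094)/0.82318 + 305.1 = 256.7303, v = 758.3·(+0.15043)/0.82318 + 258.2 = 396.7756
M1: Pc = R·M1+t = (+0.11301, +0.18284, +0.81855); u = 653.4·(+0.11301)/0.81855 + 305.1 = 395.3074, v = 758.3·(+0.18284)/0.81855 + 258.2 = 427.5816
M2: Pc = R·M2+t = (+0.14494, +0.00937, +0.80382); u = 653.4·(+0.14494)/0.80382 + 305.1 = 422.9148, v = 758.3·(+0.00937)/0.80382 + 258.2 = 267.0380
M3: Pc = R·M3+t = (-0.02901, -0.02304, +0.80845); u = 653.4·(-0.02901)/0.80845 + 305.1 = 281.6549, v = 758.3·(-0.02304)/0.80845 + 258.2 = 236.5885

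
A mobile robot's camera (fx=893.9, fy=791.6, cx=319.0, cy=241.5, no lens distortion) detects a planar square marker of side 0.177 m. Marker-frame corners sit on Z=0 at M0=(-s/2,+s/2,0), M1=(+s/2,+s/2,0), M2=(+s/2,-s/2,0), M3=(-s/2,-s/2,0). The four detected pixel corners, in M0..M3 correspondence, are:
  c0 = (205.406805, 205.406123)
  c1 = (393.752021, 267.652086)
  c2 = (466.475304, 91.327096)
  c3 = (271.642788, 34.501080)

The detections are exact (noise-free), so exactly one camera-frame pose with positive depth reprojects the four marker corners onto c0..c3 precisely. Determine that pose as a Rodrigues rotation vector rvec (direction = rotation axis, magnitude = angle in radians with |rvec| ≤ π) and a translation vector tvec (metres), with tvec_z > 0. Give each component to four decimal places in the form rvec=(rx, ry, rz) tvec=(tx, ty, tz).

rvec=(0.0574, 0.1793, 0.3486) tvec=(0.0113, -0.0885, 0.7657)

Intrinsics K: fx=893.9, fy=791.6, cx=319.0, cy=241.5
Marker side s = 0.177 m; corners in marker frame (Z=0):
  M0 = (-0.0885, +0.0885, 0)
  M1 = (+0.0885, +0.0885, 0)
  M2 = (+0.0885, -0.0885, 0)
  M3 = (-0.0885, -0.0885, 0)
Detected image corners:
  c0 = (205.406805, 205.406123) px
  c1 = (393.752021, 267.652086) px
  c2 = (466.475304, 91.327096) px
  c3 = (271.642788, 34.501080) px
Planar DLT: solve 8×8 A·h = b for H (H[2,2]=1):
  H  [+1010.28989 -354.32761 +332.14650]
  H  [+304.29315 +997.54106 +150.02471]
  H  [-0.21521 +0.11326 +1.00000]
B = K⁻¹H; ‖b₁‖=1.306037, ‖b₂‖=1.306037; λ = 2/(‖b₁‖+‖b₂‖) = 0.765675, sign → tz>0 ⇒ λ=+0.765675
r₁ = λ·B[:,0] = (+0.92417,+0.34460,-0.16478); r₂ = λ·B[:,1] = (-0.33445,+0.93842,+0.08672)
r₃ = r₁×r₂ = (+0.18452,-0.02503,+0.98251); SVD([r₁ r₂ r₃]) → R = UVᵀ:
  R  [+0.92417 -0.33445 +0.18452]
  R  [+0.34460 +0.93842 -0.02503]
  R  [-0.16478 +0.08672 +0.98251]
t = (+0.01126, -0.08848, +0.76568) m
tr R = 2.845101; θ = arccos((tr R − 1)/2) = 0.396157 rad = 22.698°
axis k = ((R−Rᵀ)₃₂, (R−Rᵀ)₁₃, (R−Rᵀ)₂₁) / (2 sinθ) = (+0.144798, +0.452605, +0.879876)
rvec = θ·k = (+0.057363, +0.179303, +0.348570)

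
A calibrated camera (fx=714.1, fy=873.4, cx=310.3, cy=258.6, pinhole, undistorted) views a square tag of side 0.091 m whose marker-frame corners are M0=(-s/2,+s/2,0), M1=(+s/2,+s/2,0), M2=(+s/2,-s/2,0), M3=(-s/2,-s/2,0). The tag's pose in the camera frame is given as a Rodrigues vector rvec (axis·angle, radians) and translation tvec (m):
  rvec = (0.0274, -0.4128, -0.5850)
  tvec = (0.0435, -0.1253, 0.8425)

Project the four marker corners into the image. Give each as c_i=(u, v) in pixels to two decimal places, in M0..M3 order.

c0=(338.90, 192.86) c1=(394.41, 145.70) c2=(355.24, 66.13) c3=(297.24, 110.75)

Intrinsics K: fx=714.1, fy=873.4, cx=310.3, cy=258.6
Marker side s = 0.091 m; corners in marker frame (Z=0):
  M0 = (-0.0455, +0.0455, 0)
  M1 = (+0.0455, +0.0455, 0)
  M2 = (+0.0455, -0.0455, 0)
  M3 = (-0.0455, -0.0455, 0)
rvec = (0.0274, -0.4128, -0.5850), |rvec| = θ = 0.71651 rad = 41.053°
Rodrigues: sinθ=0.65675, 1−cosθ=0.24589; R = I + sinθ·[k]× + (1−cosθ)·[k]×²:
    [+0.75447 +0.53080 -0.38605]
    [-0.54163 +0.83572 +0.09055]
    [+0.37070 +0.14078 +0.91802]
t = (0.0435, -0.1253, 0.8425) m
M0: Pc = R·M0+t = (+0.03332, -0.06263, +0.83204); u = 714.1·(+0.03332)/0.83204 + 310.3 = 338.8997, v = 873.4·(-0.06263)/0.83204 + 258.6 = 192.8563
M1: Pc = R·M1+t = (+0.10198, -0.11192, +0.86577); u = 714.1·(+0.10198)/0.86577 + 310.3 = 394.4139, v = 873.4·(-0.11192)/0.86577 + 258.6 = 145.6951
M2: Pc = R·M2+t = (+0.05368, -0.18797, +0.85296); u = 714.1·(+0.05368)/0.85296 + 310.3 = 355.2383, v = 873.4·(-0.18797)/0.85296 + 258.6 = 66.1261
M3: Pc = R·M3+t = (-0.01498, -0.13868, +0.81923); u = 714.1·(-0.01498)/0.81923 + 310.3 = 297.2428, v = 873.4·(-0.13868)/0.81923 + 258.6 = 110.7484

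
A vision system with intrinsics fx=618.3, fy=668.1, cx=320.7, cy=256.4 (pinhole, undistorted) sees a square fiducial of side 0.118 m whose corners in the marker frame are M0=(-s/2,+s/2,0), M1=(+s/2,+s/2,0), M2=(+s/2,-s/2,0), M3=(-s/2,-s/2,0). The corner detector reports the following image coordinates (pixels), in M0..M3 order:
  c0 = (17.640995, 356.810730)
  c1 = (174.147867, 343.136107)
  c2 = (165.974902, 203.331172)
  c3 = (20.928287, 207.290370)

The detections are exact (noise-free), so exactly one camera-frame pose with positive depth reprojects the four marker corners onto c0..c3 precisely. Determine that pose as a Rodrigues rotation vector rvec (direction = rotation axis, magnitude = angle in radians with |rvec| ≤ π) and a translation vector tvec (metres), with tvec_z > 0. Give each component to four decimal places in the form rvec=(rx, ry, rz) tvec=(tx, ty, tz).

Intrinsics K: fx=618.3, fy=668.1, cx=320.7, cy=256.4
Marker side s = 0.118 m; corners in marker frame (Z=0):
  M0 = (-0.0590, +0.0590, 0)
  M1 = (+0.0590, +0.0590, 0)
  M2 = (+0.0590, -0.0590, 0)
  M3 = (-0.0590, -0.0590, 0)
Detected image corners:
  c0 = (17.640995, 356.810730) px
  c1 = (174.147867, 343.136107) px
  c2 = (165.974902, 203.331172) px
  c3 = (20.928287, 207.290370) px
Planar DLT: solve 8×8 A·h = b for H (H[2,2]=1):
  H  [+1326.01543 -39.57566 +96.98054]
  H  [+73.83949 +1043.44823 +274.71892]
  H  [+0.52936 -0.65271 +1.00000]
B = K⁻¹H; ‖b₁‖=1.945732, ‖b₂‖=1.945732; λ = 2/(‖b₁‖+‖b₂‖) = 0.513945, sign → tz>0 ⇒ λ=+0.513945
r₁ = λ·B[:,0] = (+0.96110,-0.04761,+0.27206); r₂ = λ·B[:,1] = (+0.14110,+0.93143,-0.33546)
r₃ = r₁×r₂ = (-0.23744,+0.36080,+0.90191); SVD([r₁ r₂ r₃]) → R = UVᵀ:
  R  [+0.96110 +0.14110 -0.23744]
  R  [-0.04761 +0.93143 +0.36080]
  R  [+0.27206 -0.33546 +0.90191]
t = (-0.18596, +0.01409, +0.51395) m
tr R = 2.794442; θ = arccos((tr R − 1)/2) = 0.457360 rad = 26.205°
axis k = ((R−Rᵀ)₃₂, (R−Rᵀ)₁₃, (R−Rᵀ)₂₁) / (2 sinθ) = (-0.788368, -0.576905, -0.213674)
rvec = θ·k = (-0.360568, -0.263854, -0.097726)

rvec=(-0.3606, -0.2639, -0.0977) tvec=(-0.1860, 0.0141, 0.5139)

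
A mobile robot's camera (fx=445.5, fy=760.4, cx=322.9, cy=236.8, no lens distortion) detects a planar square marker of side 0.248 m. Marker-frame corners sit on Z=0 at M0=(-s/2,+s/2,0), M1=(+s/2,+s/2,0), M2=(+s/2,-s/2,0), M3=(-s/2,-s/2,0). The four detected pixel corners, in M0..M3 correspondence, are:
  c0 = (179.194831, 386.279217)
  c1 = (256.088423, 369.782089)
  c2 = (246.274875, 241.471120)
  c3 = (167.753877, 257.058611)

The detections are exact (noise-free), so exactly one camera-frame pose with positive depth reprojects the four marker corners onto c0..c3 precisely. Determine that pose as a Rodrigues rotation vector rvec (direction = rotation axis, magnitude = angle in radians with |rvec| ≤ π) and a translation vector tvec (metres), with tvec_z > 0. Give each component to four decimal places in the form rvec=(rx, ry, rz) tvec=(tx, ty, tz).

Intrinsics K: fx=445.5, fy=760.4, cx=322.9, cy=236.8
Marker side s = 0.248 m; corners in marker frame (Z=0):
  M0 = (-0.1240, +0.1240, 0)
  M1 = (+0.1240, +0.1240, 0)
  M2 = (+0.1240, -0.1240, 0)
  M3 = (-0.1240, -0.1240, 0)
Detected image corners:
  c0 = (179.194831, 386.279217) px
  c1 = (256.088423, 369.782089) px
  c2 = (246.274875, 241.471120) px
  c3 = (167.753877, 257.058611) px
Planar DLT: solve 8×8 A·h = b for H (H[2,2]=1):
  H  [+321.44692 +59.65293 +212.56496]
  H  [-52.67562 +544.04956 +314.24192]
  H  [+0.03835 +0.07920 +1.00000]
B = K⁻¹H; ‖b₁‖=0.699534, ‖b₂‖=0.699534; λ = 2/(‖b₁‖+‖b₂‖) = 1.429523, sign → tz>0 ⇒ λ=+1.429523
r₁ = λ·B[:,0] = (+0.99172,-0.11610,+0.05483); r₂ = λ·B[:,1] = (+0.10935,+0.98753,+0.11322)
r₃ = r₁×r₂ = (-0.06729,-0.10629,+0.99206); SVD([r₁ r₂ r₃]) → R = UVᵀ:
  R  [+0.99172 +0.10935 -0.06729]
  R  [-0.11610 +0.98753 -0.10629]
  R  [+0.05483 +0.11322 +0.99206]
t = (-0.35404, +0.14559, +1.42952) m
tr R = 2.971313; θ = arccos((tr R − 1)/2) = 0.169575 rad = 9.716°
axis k = ((R−Rᵀ)₃₂, (R−Rᵀ)₁₃, (R−Rᵀ)₂₁) / (2 sinθ) = (+0.650343, -0.361786, -0.667956)
rvec = θ·k = (+0.110282, -0.061350, -0.113269)

rvec=(0.1103, -0.0613, -0.1133) tvec=(-0.3540, 0.1456, 1.4295)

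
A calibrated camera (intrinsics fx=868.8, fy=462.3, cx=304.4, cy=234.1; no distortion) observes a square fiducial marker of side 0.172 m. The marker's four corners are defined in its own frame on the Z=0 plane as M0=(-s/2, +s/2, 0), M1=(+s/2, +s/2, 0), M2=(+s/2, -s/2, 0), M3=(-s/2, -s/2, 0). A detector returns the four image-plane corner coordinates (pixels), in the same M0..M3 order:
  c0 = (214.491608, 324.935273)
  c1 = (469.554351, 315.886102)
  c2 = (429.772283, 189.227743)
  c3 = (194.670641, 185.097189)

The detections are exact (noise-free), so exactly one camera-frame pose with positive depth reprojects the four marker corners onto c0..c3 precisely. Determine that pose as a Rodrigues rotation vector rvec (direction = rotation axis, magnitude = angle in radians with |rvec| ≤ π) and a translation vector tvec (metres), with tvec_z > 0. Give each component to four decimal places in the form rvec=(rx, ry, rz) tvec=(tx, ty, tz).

rvec=(-0.3317, -0.3262, -0.0569) tvec=(0.0184, 0.0205, 0.5728)

Intrinsics K: fx=868.8, fy=462.3, cx=304.4, cy=234.1
Marker side s = 0.172 m; corners in marker frame (Z=0):
  M0 = (-0.0860, +0.0860, 0)
  M1 = (+0.0860, +0.0860, 0)
  M2 = (+0.0860, -0.0860, 0)
  M3 = (-0.0860, -0.0860, 0)
Detected image corners:
  c0 = (214.491608, 324.935273) px
  c1 = (469.554351, 315.886102) px
  c2 = (429.772283, 189.227743) px
  c3 = (194.670641, 185.097189) px
Planar DLT: solve 8×8 A·h = b for H (H[2,2]=1):
  H  [+1607.03312 -1.29311 +332.38223]
  H  [+130.89210 +635.22485 +250.61999]
  H  [+0.56506 -0.54224 +1.00000]
B = K⁻¹H; ‖b₁‖=1.745719, ‖b₂‖=1.745719; λ = 2/(‖b₁‖+‖b₂‖) = 0.572830, sign → tz>0 ⇒ λ=+0.572830
r₁ = λ·B[:,0] = (+0.94616,-0.00172,+0.32368); r₂ = λ·B[:,1] = (+0.10797,+0.94439,-0.31061)
r₃ = r₁×r₂ = (-0.30515,+0.32884,+0.89373); SVD([r₁ r₂ r₃]) → R = UVᵀ:
  R  [+0.94616 +0.10797 -0.30515]
  R  [-0.00172 +0.94439 +0.32884]
  R  [+0.32368 -0.31061 +0.89373]
t = (+0.01845, +0.02047, +0.57283) m
tr R = 2.784279; θ = arccos((tr R − 1)/2) = 0.468737 rad = 26.857°
axis k = ((R−Rᵀ)₃₂, (R−Rᵀ)₁₃, (R−Rᵀ)₂₁) / (2 sinθ) = (-0.707728, -0.695975, -0.121408)
rvec = θ·k = (-0.331738, -0.326229, -0.056908)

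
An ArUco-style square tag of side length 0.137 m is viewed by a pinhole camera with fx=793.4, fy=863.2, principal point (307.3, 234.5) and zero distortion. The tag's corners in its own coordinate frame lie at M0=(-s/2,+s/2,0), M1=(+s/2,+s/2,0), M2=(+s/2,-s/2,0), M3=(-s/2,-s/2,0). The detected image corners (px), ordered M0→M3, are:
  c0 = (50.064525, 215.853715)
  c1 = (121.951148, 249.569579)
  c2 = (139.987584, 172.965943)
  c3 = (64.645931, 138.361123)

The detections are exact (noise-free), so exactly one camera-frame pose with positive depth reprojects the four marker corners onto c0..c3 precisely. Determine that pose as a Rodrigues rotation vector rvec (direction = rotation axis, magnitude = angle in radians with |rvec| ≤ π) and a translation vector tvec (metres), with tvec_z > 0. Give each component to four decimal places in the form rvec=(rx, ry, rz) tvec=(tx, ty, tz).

Intrinsics K: fx=793.4, fy=863.2, cx=307.3, cy=234.5
Marker side s = 0.137 m; corners in marker frame (Z=0):
  M0 = (-0.0685, +0.0685, 0)
  M1 = (+0.0685, +0.0685, 0)
  M2 = (+0.0685, -0.0685, 0)
  M3 = (-0.0685, -0.0685, 0)
Detected image corners:
  c0 = (50.064525, 215.853715) px
  c1 = (121.951148, 249.569579) px
  c2 = (139.987584, 172.965943) px
  c3 = (64.645931, 138.361123) px
Planar DLT: solve 8×8 A·h = b for H (H[2,2]=1):
  H  [+531.24298 -88.01677 +93.82320]
  H  [+237.30642 +626.28367 +194.98352]
  H  [-0.06162 +0.32893 +1.00000]
B = K⁻¹H; ‖b₁‖=0.754802, ‖b₂‖=0.754802; λ = 2/(‖b₁‖+‖b₂‖) = 1.324851, sign → tz>0 ⇒ λ=+1.324851
r₁ = λ·B[:,0] = (+0.91871,+0.38640,-0.08164); r₂ = λ·B[:,1] = (-0.31576,+0.84284,+0.43579)
r₃ = r₁×r₂ = (+0.23720,-0.37459,+0.89634); SVD([r₁ r₂ r₃]) → R = UVᵀ:
  R  [+0.91871 -0.31576 +0.23720]
  R  [+0.38640 +0.84284 -0.37459]
  R  [-0.08164 +0.43579 +0.89634]
t = (-0.35647, -0.06065, +1.32485) m
tr R = 2.657891; θ = arccos((tr R − 1)/2) = 0.593577 rad = 34.009°
axis k = ((R−Rᵀ)₃₂, (R−Rᵀ)₁₃, (R−Rᵀ)₂₁) / (2 sinθ) = (+0.724417, +0.285016, +0.627683)
rvec = θ·k = (+0.429997, +0.169179, +0.372578)

rvec=(0.4300, 0.1692, 0.3726) tvec=(-0.3565, -0.0607, 1.3249)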